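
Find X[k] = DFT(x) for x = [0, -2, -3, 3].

X[k] = Σ(n=0 to 3) x[n] · ω_4^(nk)
where ω_4 = e^(-2πi/4)

Computing each X[k]:
X[0] = -2
X[1] = 3+5i
X[2] = -4
X[3] = 3-5i

X = [-2, 3+5i, -4, 3-5i]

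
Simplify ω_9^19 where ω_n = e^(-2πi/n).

Since ω_9^9 = 1, powers reduce modulo 9.
19 mod 9 = 1
So ω_9^19 = ω_9^1 = e^(-2πi·1/9)

ω_9^19 = ω_9^1 = 0.7660-0.6428i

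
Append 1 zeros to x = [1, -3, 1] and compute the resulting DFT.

Original 3-point DFT: [-1, 2.0000+3.4641i, 2.0000-3.4641i]
Zero-padded 4-point DFT provides frequency interpolation.

DFT_4([x, 0, ...]) = [-1, 3i, 5, -3i]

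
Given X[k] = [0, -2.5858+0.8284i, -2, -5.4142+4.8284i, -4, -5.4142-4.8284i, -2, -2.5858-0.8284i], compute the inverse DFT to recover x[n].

x[n] = (1/8) Σ(k=0 to 7) X[k] · e^(2πikn/8)

Computing each x[n]:
x[0] = -3
x[1] = 0
x[2] = 1
x[3] = -1
x[4] = 1
x[5] = 1
x[6] = -1
x[7] = 2

x = [-3, 0, 1, -1, 1, 1, -1, 2]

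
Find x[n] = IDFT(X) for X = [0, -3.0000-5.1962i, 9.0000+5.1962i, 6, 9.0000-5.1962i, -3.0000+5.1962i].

x[n] = (1/6) Σ(k=0 to 5) X[k] · e^(2πikn/6)

Computing each x[n]:
x[0] = 3
x[1] = -3
x[2] = 3
x[3] = 3
x[4] = -3
x[5] = -3

x = [3, -3, 3, 3, -3, -3]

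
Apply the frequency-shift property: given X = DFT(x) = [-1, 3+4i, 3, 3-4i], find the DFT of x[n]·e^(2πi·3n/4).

Modulation property: DFT(ω_4^(-3n)·x[n]) = X[(k-3) mod 4], so circularly shift X by 3 positions.

X[k-3] = [3+4i, 3, 3-4i, -1]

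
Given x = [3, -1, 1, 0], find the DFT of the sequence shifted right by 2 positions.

Time shift by 2: X_shifted[k] = ω_4^(2k) · X[k]
Shifted x = [1, 0, 3, -1]

DFT(x[n-2]) = [3, -2-1i, 5, -2+1i]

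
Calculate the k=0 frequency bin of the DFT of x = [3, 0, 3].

X[0] = Σ(n=0 to 2) x[n] · ω_3^0 = Σ x[n]
= (3) + (0) + (3)

X[0] = 6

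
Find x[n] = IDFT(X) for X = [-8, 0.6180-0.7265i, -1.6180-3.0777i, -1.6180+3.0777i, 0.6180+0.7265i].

x[n] = (1/5) Σ(k=0 to 4) X[k] · e^(2πikn/5)

Computing each x[n]:
x[0] = -2
x[1] = 0
x[2] = -3
x[3] = -1
x[4] = -2

x = [-2, 0, -3, -1, -2]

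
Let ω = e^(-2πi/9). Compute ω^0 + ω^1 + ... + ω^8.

Sum of all nth roots of unity equals 0 for n > 1 (geometric series with r ≠ 1).

0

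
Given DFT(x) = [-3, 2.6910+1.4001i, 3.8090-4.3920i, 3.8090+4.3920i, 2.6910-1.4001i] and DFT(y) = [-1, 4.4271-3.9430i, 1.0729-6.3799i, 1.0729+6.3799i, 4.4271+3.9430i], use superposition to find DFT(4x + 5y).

By linearity: DFT(4x + 5y) = 4·DFT(x) + 5·DFT(y)
= 4·[-3, 2.6910+1.4001i, 3.8090-4.3920i, 3.8090+4.3920i, 2.6910-1.4001i] + 5·[-1, 4.4271-3.9430i, 1.0729-6.3799i, 1.0729+6.3799i, 4.4271+3.9430i]

Computing element-wise:
Z[0] = 4·(-3) + 5·(-1) = -17
Z[1] = 4·(2.6910+1.4001i) + 5·(4.4271-3.9430i) = 32.8995-14.1146i
Z[2] = 4·(3.8090-4.3920i) + 5·(1.0729-6.3799i) = 20.6005-49.4675i
Z[3] = 4·(3.8090+4.3920i) + 5·(1.0729+6.3799i) = 20.6005+49.4675i
Z[4] = 4·(2.6910-1.4001i) + 5·(4.4271+3.9430i) = 32.8995+14.1146i

DFT(4x + 5y) = 4·X + 5·Y = [-17, 32.8995-14.1146i, 20.6005-49.4675i, 20.6005+49.4675i, 32.8995+14.1146i]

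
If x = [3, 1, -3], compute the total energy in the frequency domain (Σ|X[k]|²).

Parseval: Σ|x[n]|² = (1/N)Σ|X[k]|², so Σ|X[k]|² = N·Σ|x[n]|² = 3·19.0000

Σ|X[k]|² = N·Σ|x[n]|² = 3·19.0000 = 57.0000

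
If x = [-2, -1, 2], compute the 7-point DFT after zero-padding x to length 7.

Original 3-point DFT: [-1, -2.5000+2.5981i, -2.5000-2.5981i]
Zero-padded 7-point DFT provides frequency interpolation.

DFT_7([x, 0, ...]) = [-1, -3.0685-1.1680i, -3.5794+1.8427i, 0.1479+1.9975i, 0.1479-1.9975i, -3.5794-1.8427i, -3.0685+1.1680i]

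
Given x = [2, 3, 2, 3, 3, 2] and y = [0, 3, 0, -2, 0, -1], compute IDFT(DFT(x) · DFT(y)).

(x ⊛ y)[n] = Σ(m=0 to 5) x[m] · y[(n-m) mod 6]

Computing each output sample:
(x ⊛ y)[0] = -3
(x ⊛ y)[1] = -2
(x ⊛ y)[2] = 2
(x ⊛ y)[3] = -1
(x ⊛ y)[4] = 1
(x ⊛ y)[5] = 3

x ⊛ y = [-3, -2, 2, -1, 1, 3]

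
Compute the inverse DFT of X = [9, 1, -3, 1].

x[n] = (1/4) Σ(k=0 to 3) X[k] · e^(2πikn/4)

Computing each x[n]:
x[0] = 2
x[1] = 3
x[2] = 1
x[3] = 3

x = [2, 3, 1, 3]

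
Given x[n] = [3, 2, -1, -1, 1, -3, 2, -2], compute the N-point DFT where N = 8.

X[k] = Σ(n=0 to 7) x[n] · ω_8^(nk)
where ω_8 = e^(-2πi/8)

Computing each X[k]:
X[0] = 1
X[1] = 4.8284-1.2426i
X[2] = 3-2i
X[3] = -0.8284-7.2426i
X[4] = 9
X[5] = -0.8284+7.2426i
X[6] = 3+2i
X[7] = 4.8284+1.2426i

X = [1, 4.8284-1.2426i, 3-2i, -0.8284-7.2426i, 9, -0.8284+7.2426i, 3+2i, 4.8284+1.2426i]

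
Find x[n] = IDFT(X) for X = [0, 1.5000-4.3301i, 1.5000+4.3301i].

x[n] = (1/3) Σ(k=0 to 2) X[k] · e^(2πikn/3)

Computing each x[n]:
x[0] = 1
x[1] = 2
x[2] = -3

x = [1, 2, -3]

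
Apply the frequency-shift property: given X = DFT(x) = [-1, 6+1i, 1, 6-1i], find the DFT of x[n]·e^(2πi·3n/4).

Modulation property: DFT(ω_4^(-3n)·x[n]) = X[(k-3) mod 4], so circularly shift X by 3 positions.

X[k-3] = [6+1i, 1, 6-1i, -1]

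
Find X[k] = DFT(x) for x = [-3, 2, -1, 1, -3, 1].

X[k] = Σ(n=0 to 5) x[n] · ω_6^(nk)
where ω_6 = e^(-2πi/6)

Computing each X[k]:
X[0] = -3
X[1] = -0.5000-2.5981i
X[2] = -1.5000+0.8660i
X[3] = -11
X[4] = -1.5000-0.8660i
X[5] = -0.5000+2.5981i

X = [-3, -0.5000-2.5981i, -1.5000+0.8660i, -11, -1.5000-0.8660i, -0.5000+2.5981i]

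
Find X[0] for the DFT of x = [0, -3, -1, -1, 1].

X[0] = Σ(n=0 to 4) x[n] · ω_5^0 = Σ x[n]
= (0) + (-3) + (-1) + (-1) + (1)

X[0] = -4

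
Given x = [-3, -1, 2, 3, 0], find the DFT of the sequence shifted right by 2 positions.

Time shift by 2: X_shifted[k] = ω_5^(2k) · X[k]
Shifted x = [3, 0, -3, -1, 2]

DFT(x[n-2]) = [1, 6.8541+3.0777i, 0.1459-0.7265i, 0.1459+0.7265i, 6.8541-3.0777i]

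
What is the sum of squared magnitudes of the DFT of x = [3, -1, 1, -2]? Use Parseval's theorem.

Parseval: Σ|x[n]|² = (1/N)Σ|X[k]|², so Σ|X[k]|² = N·Σ|x[n]|² = 4·15.0000

Σ|X[k]|² = N·Σ|x[n]|² = 4·15.0000 = 60.0000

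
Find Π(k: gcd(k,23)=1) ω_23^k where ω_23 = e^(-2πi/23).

The primitive 23rd roots of unity are ω_23^k for k coprime to 23: k ∈ {1, 2, 3, 4, 5, 6, 7, 8, 9, 10, 11, 12, 13, 14, 15, 16, 17, 18, 19, 20, 21, 22}
Their product equals the constant term of the cyclotomic polynomial Φ_23(x) up to sign.
For n ≥ 3, the product of all primitive nth roots of unity is 1. (For n=1 it is 1; for n=2 it is -1.)

1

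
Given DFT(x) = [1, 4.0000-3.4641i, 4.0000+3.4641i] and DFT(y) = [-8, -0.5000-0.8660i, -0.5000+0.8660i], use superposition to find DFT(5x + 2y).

By linearity: DFT(5x + 2y) = 5·DFT(x) + 2·DFT(y)
= 5·[1, 4.0000-3.4641i, 4.0000+3.4641i] + 2·[-8, -0.5000-0.8660i, -0.5000+0.8660i]

Computing element-wise:
Z[0] = 5·(1) + 2·(-8) = -11
Z[1] = 5·(4.0000-3.4641i) + 2·(-0.5000-0.8660i) = 19.0000-19.0525i
Z[2] = 5·(4.0000+3.4641i) + 2·(-0.5000+0.8660i) = 19.0000+19.0525i

DFT(5x + 2y) = 5·X + 2·Y = [-11, 19.0000-19.0525i, 19.0000+19.0525i]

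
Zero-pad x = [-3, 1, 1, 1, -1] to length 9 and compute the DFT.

Original 5-point DFT: [-1, -4.6180-1.9021i, -2.3820-1.1756i, -2.3820+1.1756i, -4.6180+1.9021i]
Zero-padded 9-point DFT provides frequency interpolation.

DFT_9([x, 0, ...]) = [-1, -1.6206-2.1516i, -5.0321-1.1036i, -2.5000+0.8660i, -3.8473-1.5501i, -3.8473+1.5501i, -2.5000-0.8660i, -5.0321+1.1036i, -1.6206+2.1516i]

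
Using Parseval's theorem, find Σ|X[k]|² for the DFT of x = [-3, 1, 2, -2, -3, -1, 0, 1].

Parseval: Σ|x[n]|² = (1/N)Σ|X[k]|², so Σ|X[k]|² = N·Σ|x[n]|² = 8·29.0000

Σ|X[k]|² = N·Σ|x[n]|² = 8·29.0000 = 232.0000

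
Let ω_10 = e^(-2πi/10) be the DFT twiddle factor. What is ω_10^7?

ω_10^7 = e^(-2πi·7/10)
= cos(-2π·7/10) + i·sin(-2π·7/10)
= cos(-14π/10) + i·sin(-14π/10)

ω_10^7 = cos(-14π/10) + i·sin(-14π/10) = -0.3090+0.9511i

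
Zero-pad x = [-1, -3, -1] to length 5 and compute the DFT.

Original 3-point DFT: [-5, 1.0000+1.7321i, 1.0000-1.7321i]
Zero-padded 5-point DFT provides frequency interpolation.

DFT_5([x, 0, ...]) = [-5, -1.1180+3.4410i, 1.1180+0.8123i, 1.1180-0.8123i, -1.1180-3.4410i]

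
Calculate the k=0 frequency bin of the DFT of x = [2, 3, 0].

X[0] = Σ(n=0 to 2) x[n] · ω_3^0 = Σ x[n]
= (2) + (3) + (0)

X[0] = 5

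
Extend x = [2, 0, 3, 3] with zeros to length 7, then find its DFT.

Original 4-point DFT: [8, -1+3i, 2, -1-3i]
Zero-padded 7-point DFT provides frequency interpolation.

DFT_7([x, 0, ...]) = [8, -1.3705-4.2264i, 1.1676+3.6471i, 3.2029-0.5793i, 3.2029+0.5793i, 1.1676-3.6471i, -1.3705+4.2264i]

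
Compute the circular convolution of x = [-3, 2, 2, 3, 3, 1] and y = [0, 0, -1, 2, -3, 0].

(x ⊛ y)[n] = Σ(m=0 to 5) x[m] · y[(n-m) mod 6]

Computing each output sample:
(x ⊛ y)[0] = -3
(x ⊛ y)[1] = -4
(x ⊛ y)[2] = -4
(x ⊛ y)[3] = -11
(x ⊛ y)[4] = 11
(x ⊛ y)[5] = -5

x ⊛ y = [-3, -4, -4, -11, 11, -5]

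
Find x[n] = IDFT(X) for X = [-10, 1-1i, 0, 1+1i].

x[n] = (1/4) Σ(k=0 to 3) X[k] · e^(2πikn/4)

Computing each x[n]:
x[0] = -2
x[1] = -2
x[2] = -3
x[3] = -3

x = [-2, -2, -3, -3]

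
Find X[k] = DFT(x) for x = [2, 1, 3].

X[k] = Σ(n=0 to 2) x[n] · ω_3^(nk)
where ω_3 = e^(-2πi/3)

Computing each X[k]:
X[0] = 6
X[1] = 1.7321i
X[2] = -1.7321i

X = [6, 1.7321i, -1.7321i]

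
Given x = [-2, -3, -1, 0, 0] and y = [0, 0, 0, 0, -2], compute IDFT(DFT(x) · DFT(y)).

(x ⊛ y)[n] = Σ(m=0 to 4) x[m] · y[(n-m) mod 5]

Computing each output sample:
(x ⊛ y)[0] = 6
(x ⊛ y)[1] = 2
(x ⊛ y)[2] = 0
(x ⊛ y)[3] = 0
(x ⊛ y)[4] = 4

x ⊛ y = [6, 2, 0, 0, 4]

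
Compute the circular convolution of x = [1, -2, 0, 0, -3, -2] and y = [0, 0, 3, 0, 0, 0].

(x ⊛ y)[n] = Σ(m=0 to 5) x[m] · y[(n-m) mod 6]

Computing each output sample:
(x ⊛ y)[0] = -9
(x ⊛ y)[1] = -6
(x ⊛ y)[2] = 3
(x ⊛ y)[3] = -6
(x ⊛ y)[4] = 0
(x ⊛ y)[5] = 0

x ⊛ y = [-9, -6, 3, -6, 0, 0]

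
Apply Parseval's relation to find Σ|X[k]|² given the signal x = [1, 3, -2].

Parseval: Σ|x[n]|² = (1/N)Σ|X[k]|², so Σ|X[k]|² = N·Σ|x[n]|² = 3·14.0000

Σ|X[k]|² = N·Σ|x[n]|² = 3·14.0000 = 42.0000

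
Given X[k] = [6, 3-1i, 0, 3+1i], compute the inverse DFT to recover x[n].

x[n] = (1/4) Σ(k=0 to 3) X[k] · e^(2πikn/4)

Computing each x[n]:
x[0] = 3
x[1] = 2
x[2] = 0
x[3] = 1

x = [3, 2, 0, 1]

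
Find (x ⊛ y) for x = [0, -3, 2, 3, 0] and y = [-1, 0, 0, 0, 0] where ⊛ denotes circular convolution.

(x ⊛ y)[n] = Σ(m=0 to 4) x[m] · y[(n-m) mod 5]

Computing each output sample:
(x ⊛ y)[0] = 0
(x ⊛ y)[1] = 3
(x ⊛ y)[2] = -2
(x ⊛ y)[3] = -3
(x ⊛ y)[4] = 0

x ⊛ y = [0, 3, -2, -3, 0]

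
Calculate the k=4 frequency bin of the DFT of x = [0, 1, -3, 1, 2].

X[4] = Σ(n=0 to 4) x[n] · ω_5^(4n) where ω_5 = e^(-2πi/5)
= (0)·ω_5^0 + (1)·ω_5^4 + (-3)·ω_5^8 + (1)·ω_5^12 + (2)·ω_5^16

X[4] = 2.5451-3.3022i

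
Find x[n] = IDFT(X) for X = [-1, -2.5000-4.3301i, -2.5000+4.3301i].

x[n] = (1/3) Σ(k=0 to 2) X[k] · e^(2πikn/3)

Computing each x[n]:
x[0] = -2
x[1] = 3
x[2] = -2

x = [-2, 3, -2]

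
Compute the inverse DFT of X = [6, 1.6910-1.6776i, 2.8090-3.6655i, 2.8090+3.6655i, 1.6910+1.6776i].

x[n] = (1/5) Σ(k=0 to 4) X[k] · e^(2πikn/5)

Computing each x[n]:
x[0] = 3
x[1] = 2
x[2] = 0
x[3] = 2
x[4] = -1

x = [3, 2, 0, 2, -1]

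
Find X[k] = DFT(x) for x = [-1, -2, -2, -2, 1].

X[k] = Σ(n=0 to 4) x[n] · ω_5^(nk)
where ω_5 = e^(-2πi/5)

Computing each X[k]:
X[0] = -6
X[1] = 1.9271+2.8532i
X[2] = -1.4271+1.7634i
X[3] = -1.4271-1.7634i
X[4] = 1.9271-2.8532i

X = [-6, 1.9271+2.8532i, -1.4271+1.7634i, -1.4271-1.7634i, 1.9271-2.8532i]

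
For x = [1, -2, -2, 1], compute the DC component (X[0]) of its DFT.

X[0] = Σ(n=0 to 3) x[n] · ω_4^0 = Σ x[n]
= (1) + (-2) + (-2) + (1)

X[0] = -2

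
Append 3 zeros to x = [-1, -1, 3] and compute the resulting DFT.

Original 3-point DFT: [1, -2.0000+3.4641i, -2.0000-3.4641i]
Zero-padded 6-point DFT provides frequency interpolation.

DFT_6([x, 0, ...]) = [1, -3.0000-1.7321i, -2.0000+3.4641i, 3, -2.0000-3.4641i, -3.0000+1.7321i]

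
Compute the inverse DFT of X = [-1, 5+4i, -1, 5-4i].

x[n] = (1/4) Σ(k=0 to 3) X[k] · e^(2πikn/4)

Computing each x[n]:
x[0] = 2
x[1] = -2
x[2] = -3
x[3] = 2

x = [2, -2, -3, 2]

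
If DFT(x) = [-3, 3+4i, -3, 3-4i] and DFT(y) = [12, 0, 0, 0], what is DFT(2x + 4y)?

By linearity: DFT(2x + 4y) = 2·DFT(x) + 4·DFT(y)
= 2·[-3, 3+4i, -3, 3-4i] + 4·[12, 0, 0, 0]

Computing element-wise:
Z[0] = 2·(-3) + 4·(12) = 42
Z[1] = 2·(3+4i) + 4·(0) = 6+8i
Z[2] = 2·(-3) + 4·(0) = -6
Z[3] = 2·(3-4i) + 4·(0) = 6-8i

DFT(2x + 4y) = 2·X + 4·Y = [42, 6+8i, -6, 6-8i]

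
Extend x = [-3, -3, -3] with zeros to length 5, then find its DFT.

Original 3-point DFT: [-9, 0, 0]
Zero-padded 5-point DFT provides frequency interpolation.

DFT_5([x, 0, ...]) = [-9, -1.5000+4.6165i, -1.5000-1.0898i, -1.5000+1.0898i, -1.5000-4.6165i]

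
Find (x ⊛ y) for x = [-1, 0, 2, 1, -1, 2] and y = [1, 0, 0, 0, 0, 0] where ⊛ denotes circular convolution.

(x ⊛ y)[n] = Σ(m=0 to 5) x[m] · y[(n-m) mod 6]

Computing each output sample:
(x ⊛ y)[0] = -1
(x ⊛ y)[1] = 0
(x ⊛ y)[2] = 2
(x ⊛ y)[3] = 1
(x ⊛ y)[4] = -1
(x ⊛ y)[5] = 2

x ⊛ y = [-1, 0, 2, 1, -1, 2]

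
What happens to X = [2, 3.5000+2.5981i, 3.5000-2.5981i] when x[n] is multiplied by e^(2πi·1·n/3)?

Modulation property: DFT(ω_3^(-1n)·x[n]) = X[(k-1) mod 3], so circularly shift X by 1 positions.

X[k-1] = [3.5000-2.5981i, 2, 3.5000+2.5981i]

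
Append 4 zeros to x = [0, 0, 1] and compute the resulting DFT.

Original 3-point DFT: [1, -0.5000+0.8660i, -0.5000-0.8660i]
Zero-padded 7-point DFT provides frequency interpolation.

DFT_7([x, 0, ...]) = [1, -0.2225-0.9749i, -0.9010+0.4339i, 0.6235+0.7818i, 0.6235-0.7818i, -0.9010-0.4339i, -0.2225+0.9749i]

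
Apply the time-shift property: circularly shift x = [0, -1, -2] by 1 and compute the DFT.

Time shift by 1: X_shifted[k] = ω_3^(1k) · X[k]
Shifted x = [-2, 0, -1]

DFT(x[n-1]) = [-3, -1.5000-0.8660i, -1.5000+0.8660i]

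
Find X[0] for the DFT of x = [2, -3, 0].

X[0] = Σ(n=0 to 2) x[n] · ω_3^0 = Σ x[n]
= (2) + (-3) + (0)

X[0] = -1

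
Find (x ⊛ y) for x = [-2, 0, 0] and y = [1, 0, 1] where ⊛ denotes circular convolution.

(x ⊛ y)[n] = Σ(m=0 to 2) x[m] · y[(n-m) mod 3]

Computing each output sample:
(x ⊛ y)[0] = -2
(x ⊛ y)[1] = 0
(x ⊛ y)[2] = -2

x ⊛ y = [-2, 0, -2]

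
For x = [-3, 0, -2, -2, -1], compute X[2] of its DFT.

X[2] = Σ(n=0 to 4) x[n] · ω_5^(2n) where ω_5 = e^(-2πi/5)
= (-3)·ω_5^0 + (0)·ω_5^2 + (-2)·ω_5^4 + (-2)·ω_5^6 + (-1)·ω_5^8

X[2] = -3.4271-0.5878i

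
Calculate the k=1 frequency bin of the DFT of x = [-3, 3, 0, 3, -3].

X[1] = Σ(n=0 to 4) x[n] · ω_5^(1n) where ω_5 = e^(-2πi/5)
= (-3)·ω_5^0 + (3)·ω_5^1 + (0)·ω_5^2 + (3)·ω_5^3 + (-3)·ω_5^4

X[1] = -5.4271-3.9430i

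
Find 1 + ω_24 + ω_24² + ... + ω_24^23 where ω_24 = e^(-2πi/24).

Sum of all nth roots of unity equals 0 for n > 1 (geometric series with r ≠ 1).

0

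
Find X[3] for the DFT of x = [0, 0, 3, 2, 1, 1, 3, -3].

X[3] = Σ(n=0 to 7) x[n] · ω_8^(3n) where ω_8 = e^(-2πi/8)
= (0)·ω_8^0 + (0)·ω_8^3 + (3)·ω_8^6 + (2)·ω_8^9 + (1)·ω_8^12 + (1)·ω_8^15 + (3)·ω_8^18 + (-3)·ω_8^21

X[3] = 3.2426-2.8284i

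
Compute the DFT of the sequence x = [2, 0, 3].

X[k] = Σ(n=0 to 2) x[n] · ω_3^(nk)
where ω_3 = e^(-2πi/3)

Computing each X[k]:
X[0] = 5
X[1] = 0.5000+2.5981i
X[2] = 0.5000-2.5981i

X = [5, 0.5000+2.5981i, 0.5000-2.5981i]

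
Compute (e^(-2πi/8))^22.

Since ω_8^8 = 1, powers reduce modulo 8.
22 mod 8 = 6
So ω_8^22 = ω_8^6 = e^(-2πi·6/8)

ω_8^22 = ω_8^6 = 1i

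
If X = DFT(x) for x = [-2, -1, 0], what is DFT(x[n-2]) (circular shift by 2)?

Time shift by 2: X_shifted[k] = ω_3^(2k) · X[k]
Shifted x = [-1, 0, -2]

DFT(x[n-2]) = [-3, -1.7321i, 1.7321i]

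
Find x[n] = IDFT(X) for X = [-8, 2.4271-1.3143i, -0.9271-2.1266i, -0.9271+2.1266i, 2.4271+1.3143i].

x[n] = (1/5) Σ(k=0 to 4) X[k] · e^(2πikn/5)

Computing each x[n]:
x[0] = -1
x[1] = 0
x[2] = -3
x[3] = -2
x[4] = -2

x = [-1, 0, -3, -2, -2]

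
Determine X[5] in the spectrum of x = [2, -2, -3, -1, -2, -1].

X[5] = Σ(n=0 to 5) x[n] · ω_6^(5n) where ω_6 = e^(-2πi/6)
= (2)·ω_6^0 + (-2)·ω_6^5 + (-3)·ω_6^10 + (-1)·ω_6^15 + (-2)·ω_6^20 + (-1)·ω_6^25

X[5] = 4.0000-1.7321i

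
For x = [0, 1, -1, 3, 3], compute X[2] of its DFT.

X[2] = Σ(n=0 to 4) x[n] · ω_5^(2n) where ω_5 = e^(-2πi/5)
= (0)·ω_5^0 + (1)·ω_5^2 + (-1)·ω_5^4 + (3)·ω_5^6 + (3)·ω_5^8

X[2] = -2.6180-2.6287i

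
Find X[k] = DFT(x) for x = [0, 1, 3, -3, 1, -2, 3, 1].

X[k] = Σ(n=0 to 7) x[n] · ω_8^(nk)
where ω_8 = e^(-2πi/8)

Computing each X[k]:
X[0] = 4
X[1] = 3.9497+0.7071i
X[2] = -5-1i
X[3] = -5.9497+0.7071i
X[4] = 10
X[5] = -5.9497-0.7071i
X[6] = -5+1i
X[7] = 3.9497-0.7071i

X = [4, 3.9497+0.7071i, -5-1i, -5.9497+0.7071i, 10, -5.9497-0.7071i, -5+1i, 3.9497-0.7071i]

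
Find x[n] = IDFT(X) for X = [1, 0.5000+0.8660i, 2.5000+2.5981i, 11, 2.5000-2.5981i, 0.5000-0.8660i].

x[n] = (1/6) Σ(k=0 to 5) X[k] · e^(2πikn/6)

Computing each x[n]:
x[0] = 3
x[1] = -3
x[2] = 2
x[3] = -1
x[4] = 1
x[5] = -1

x = [3, -3, 2, -1, 1, -1]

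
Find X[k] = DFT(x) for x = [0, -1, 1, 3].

X[k] = Σ(n=0 to 3) x[n] · ω_4^(nk)
where ω_4 = e^(-2πi/4)

Computing each X[k]:
X[0] = 3
X[1] = -1+4i
X[2] = -1
X[3] = -1-4i

X = [3, -1+4i, -1, -1-4i]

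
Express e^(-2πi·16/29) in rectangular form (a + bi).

ω_29^16 = e^(-2πi·16/29)
= cos(-2π·16/29) + i·sin(-2π·16/29)
= cos(-32π/29) + i·sin(-32π/29)

ω_29^16 = cos(-32π/29) + i·sin(-32π/29) = -0.9477+0.3193i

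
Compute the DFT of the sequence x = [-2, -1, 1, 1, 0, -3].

X[k] = Σ(n=0 to 5) x[n] · ω_6^(nk)
where ω_6 = e^(-2πi/6)

Computing each X[k]:
X[0] = -4
X[1] = -5.5000-2.5981i
X[2] = 0.5000-0.8660i
X[3] = 2
X[4] = 0.5000+0.8660i
X[5] = -5.5000+2.5981i

X = [-4, -5.5000-2.5981i, 0.5000-0.8660i, 2, 0.5000+0.8660i, -5.5000+2.5981i]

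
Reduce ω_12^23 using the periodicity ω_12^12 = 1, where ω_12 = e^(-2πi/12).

Since ω_12^12 = 1, powers reduce modulo 12.
23 mod 12 = 11
So ω_12^23 = ω_12^11 = e^(-2πi·11/12)

ω_12^23 = ω_12^11 = 0.8660+0.5000i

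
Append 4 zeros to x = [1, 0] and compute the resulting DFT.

Original 2-point DFT: [1, 1]
Zero-padded 6-point DFT provides frequency interpolation.

DFT_6([x, 0, ...]) = [1, 1, 1, 1, 1, 1]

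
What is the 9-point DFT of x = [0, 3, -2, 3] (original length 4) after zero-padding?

Original 4-point DFT: [4, 2, -8, 2]
Zero-padded 9-point DFT provides frequency interpolation.

DFT_9([x, 0, ...]) = [4, 0.4508-2.5568i, 0.9003+0.3277i, 2.5000-4.3301i, -5.8512-4.9097i, -5.8512+4.9097i, 2.5000+4.3301i, 0.9003-0.3277i, 0.4508+2.5568i]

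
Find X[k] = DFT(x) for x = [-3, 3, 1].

X[k] = Σ(n=0 to 2) x[n] · ω_3^(nk)
where ω_3 = e^(-2πi/3)

Computing each X[k]:
X[0] = 1
X[1] = -5.0000-1.7321i
X[2] = -5.0000+1.7321i

X = [1, -5.0000-1.7321i, -5.0000+1.7321i]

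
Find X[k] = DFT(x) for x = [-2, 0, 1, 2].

X[k] = Σ(n=0 to 3) x[n] · ω_4^(nk)
where ω_4 = e^(-2πi/4)

Computing each X[k]:
X[0] = 1
X[1] = -3+2i
X[2] = -3
X[3] = -3-2i

X = [1, -3+2i, -3, -3-2i]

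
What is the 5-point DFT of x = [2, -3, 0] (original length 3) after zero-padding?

Original 3-point DFT: [-1, 3.5000+2.5981i, 3.5000-2.5981i]
Zero-padded 5-point DFT provides frequency interpolation.

DFT_5([x, 0, ...]) = [-1, 1.0729+2.8532i, 4.4271+1.7634i, 4.4271-1.7634i, 1.0729-2.8532i]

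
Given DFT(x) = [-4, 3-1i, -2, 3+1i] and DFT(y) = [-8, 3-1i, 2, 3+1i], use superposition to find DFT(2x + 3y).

By linearity: DFT(2x + 3y) = 2·DFT(x) + 3·DFT(y)
= 2·[-4, 3-1i, -2, 3+1i] + 3·[-8, 3-1i, 2, 3+1i]

Computing element-wise:
Z[0] = 2·(-4) + 3·(-8) = -32
Z[1] = 2·(3-1i) + 3·(3-1i) = 15-5i
Z[2] = 2·(-2) + 3·(2) = 2
Z[3] = 2·(3+1i) + 3·(3+1i) = 15+5i

DFT(2x + 3y) = 2·X + 3·Y = [-32, 15-5i, 2, 15+5i]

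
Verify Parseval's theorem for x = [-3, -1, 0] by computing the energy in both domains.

Time domain:
Σ|x[n]|² = |-3|² + |-1|² + |0|² = 10.0000

Frequency domain:
(1/3)Σ|X[k]|² = (1/3)(|-4|² + |-2.5000+0.8660i|² + |-2.5000-0.8660i|²) = (1/3)·30.0000 = 10.0000

Both sides agree, confirming Parseval's theorem.

Σ|x[n]|² = (1/N)Σ|X[k]|² = 10.0000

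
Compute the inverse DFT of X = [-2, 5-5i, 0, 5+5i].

x[n] = (1/4) Σ(k=0 to 3) X[k] · e^(2πikn/4)

Computing each x[n]:
x[0] = 2
x[1] = 2
x[2] = -3
x[3] = -3

x = [2, 2, -3, -3]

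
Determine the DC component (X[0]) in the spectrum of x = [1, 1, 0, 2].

X[0] = Σ(n=0 to 3) x[n] · ω_4^0 = Σ x[n]
= (1) + (1) + (0) + (2)

X[0] = 4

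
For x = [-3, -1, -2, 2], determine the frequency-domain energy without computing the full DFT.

Parseval: Σ|x[n]|² = (1/N)Σ|X[k]|², so Σ|X[k]|² = N·Σ|x[n]|² = 4·18.0000

Σ|X[k]|² = N·Σ|x[n]|² = 4·18.0000 = 72.0000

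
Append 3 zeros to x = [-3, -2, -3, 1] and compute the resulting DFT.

Original 4-point DFT: [-7, 3i, -5, -3i]
Zero-padded 7-point DFT provides frequency interpolation.

DFT_7([x, 0, ...]) = [-7, -4.4804+4.0546i, 0.7714+1.4300i, -3.2911-2.4527i, -3.2911+2.4527i, 0.7714-1.4300i, -4.4804-4.0546i]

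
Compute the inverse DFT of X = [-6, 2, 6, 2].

x[n] = (1/4) Σ(k=0 to 3) X[k] · e^(2πikn/4)

Computing each x[n]:
x[0] = 1
x[1] = -3
x[2] = -1
x[3] = -3

x = [1, -3, -1, -3]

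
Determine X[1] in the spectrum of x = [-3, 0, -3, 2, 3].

X[1] = Σ(n=0 to 4) x[n] · ω_5^(1n) where ω_5 = e^(-2πi/5)
= (-3)·ω_5^0 + (0)·ω_5^1 + (-3)·ω_5^2 + (2)·ω_5^3 + (3)·ω_5^4

X[1] = -1.2639+5.7921i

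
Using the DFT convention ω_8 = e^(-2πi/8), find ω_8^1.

ω_8^1 = e^(-2πi·1/8)
= cos(-2π·1/8) + i·sin(-2π·1/8)
= cos(-2π/8) + i·sin(-2π/8)

ω_8^1 = cos(-2π/8) + i·sin(-2π/8) = 0.7071-0.7071i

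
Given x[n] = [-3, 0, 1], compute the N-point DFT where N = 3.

X[k] = Σ(n=0 to 2) x[n] · ω_3^(nk)
where ω_3 = e^(-2πi/3)

Computing each X[k]:
X[0] = -2
X[1] = -3.5000+0.8660i
X[2] = -3.5000-0.8660i

X = [-2, -3.5000+0.8660i, -3.5000-0.8660i]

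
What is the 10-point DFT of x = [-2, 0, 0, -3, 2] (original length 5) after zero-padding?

Original 5-point DFT: [-3, 1.0451+0.1388i, -4.5451+4.0287i, -4.5451-4.0287i, 1.0451-0.1388i]
Zero-padded 10-point DFT provides frequency interpolation.

DFT_10([x, 0, ...]) = [-3, -2.6910+1.6776i, 1.0451+0.1388i, -3.8090-3.6655i, -4.5451+4.0287i, 3, -4.5451-4.0287i, -3.8090+3.6655i, 1.0451-0.1388i, -2.6910-1.6776i]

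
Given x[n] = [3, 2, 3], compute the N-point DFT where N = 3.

X[k] = Σ(n=0 to 2) x[n] · ω_3^(nk)
where ω_3 = e^(-2πi/3)

Computing each X[k]:
X[0] = 8
X[1] = 0.5000+0.8660i
X[2] = 0.5000-0.8660i

X = [8, 0.5000+0.8660i, 0.5000-0.8660i]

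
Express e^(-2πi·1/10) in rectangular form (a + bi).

ω_10^1 = e^(-2πi·1/10)
= cos(-2π·1/10) + i·sin(-2π·1/10)
= cos(-2π/10) + i·sin(-2π/10)

ω_10^1 = cos(-2π/10) + i·sin(-2π/10) = 0.8090-0.5878i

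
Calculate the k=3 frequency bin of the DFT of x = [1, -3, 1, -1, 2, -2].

X[3] = Σ(n=0 to 5) x[n] · ω_6^(3n) where ω_6 = e^(-2πi/6)
= (1)·ω_6^0 + (-3)·ω_6^3 + (1)·ω_6^6 + (-1)·ω_6^9 + (2)·ω_6^12 + (-2)·ω_6^15

X[3] = 10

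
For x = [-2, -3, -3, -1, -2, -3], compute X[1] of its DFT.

X[1] = Σ(n=0 to 5) x[n] · ω_6^(1n) where ω_6 = e^(-2πi/6)
= (-2)·ω_6^0 + (-3)·ω_6^1 + (-3)·ω_6^2 + (-1)·ω_6^3 + (-2)·ω_6^4 + (-3)·ω_6^5

X[1] = -1.5000+0.8660i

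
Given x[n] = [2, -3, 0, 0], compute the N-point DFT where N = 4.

X[k] = Σ(n=0 to 3) x[n] · ω_4^(nk)
where ω_4 = e^(-2πi/4)

Computing each X[k]:
X[0] = -1
X[1] = 2+3i
X[2] = 5
X[3] = 2-3i

X = [-1, 2+3i, 5, 2-3i]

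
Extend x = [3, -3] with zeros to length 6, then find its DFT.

Original 2-point DFT: [0, 6]
Zero-padded 6-point DFT provides frequency interpolation.

DFT_6([x, 0, ...]) = [0, 1.5000+2.5981i, 4.5000+2.5981i, 6, 4.5000-2.5981i, 1.5000-2.5981i]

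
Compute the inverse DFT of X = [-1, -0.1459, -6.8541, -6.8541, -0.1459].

x[n] = (1/5) Σ(k=0 to 4) X[k] · e^(2πikn/5)

Computing each x[n]:
x[0] = -3
x[1] = 2
x[2] = -1
x[3] = -1
x[4] = 2

x = [-3, 2, -1, -1, 2]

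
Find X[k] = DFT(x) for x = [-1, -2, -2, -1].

X[k] = Σ(n=0 to 3) x[n] · ω_4^(nk)
where ω_4 = e^(-2πi/4)

Computing each X[k]:
X[0] = -6
X[1] = 1+1i
X[2] = 0
X[3] = 1-1i

X = [-6, 1+1i, 0, 1-1i]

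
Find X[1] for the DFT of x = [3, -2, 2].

X[1] = Σ(n=0 to 2) x[n] · ω_3^(1n) where ω_3 = e^(-2πi/3)
= (3)·ω_3^0 + (-2)·ω_3^1 + (2)·ω_3^2

X[1] = 3.0000+3.4641i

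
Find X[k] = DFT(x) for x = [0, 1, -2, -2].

X[k] = Σ(n=0 to 3) x[n] · ω_4^(nk)
where ω_4 = e^(-2πi/4)

Computing each X[k]:
X[0] = -3
X[1] = 2-3i
X[2] = -1
X[3] = 2+3i

X = [-3, 2-3i, -1, 2+3i]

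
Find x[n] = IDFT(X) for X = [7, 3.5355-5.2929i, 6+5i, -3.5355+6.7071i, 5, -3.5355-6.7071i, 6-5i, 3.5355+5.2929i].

x[n] = (1/8) Σ(k=0 to 7) X[k] · e^(2πikn/8)

Computing each x[n]:
x[0] = 3
x[1] = 0
x[2] = 3
x[3] = 0
x[4] = 3
x[5] = -2
x[6] = -3
x[7] = 3

x = [3, 0, 3, 0, 3, -2, -3, 3]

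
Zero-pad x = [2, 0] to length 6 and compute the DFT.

Original 2-point DFT: [2, 2]
Zero-padded 6-point DFT provides frequency interpolation.

DFT_6([x, 0, ...]) = [2, 2, 2, 2, 2, 2]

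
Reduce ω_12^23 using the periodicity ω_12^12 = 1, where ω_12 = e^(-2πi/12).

Since ω_12^12 = 1, powers reduce modulo 12.
23 mod 12 = 11
So ω_12^23 = ω_12^11 = e^(-2πi·11/12)

ω_12^23 = ω_12^11 = 0.8660+0.5000i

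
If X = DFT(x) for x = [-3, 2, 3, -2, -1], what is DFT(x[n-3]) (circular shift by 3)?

Time shift by 3: X_shifted[k] = ω_5^(3k) · X[k]
Shifted x = [3, -2, -1, -3, 2]

DFT(x[n-3]) = [-1, 6.2361+2.6287i, 1.7639+4.2533i, 1.7639-4.2533i, 6.2361-2.6287i]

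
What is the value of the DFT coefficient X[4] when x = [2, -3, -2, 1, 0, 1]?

X[4] = Σ(n=0 to 5) x[n] · ω_6^(4n) where ω_6 = e^(-2πi/6)
= (2)·ω_6^0 + (-3)·ω_6^4 + (-2)·ω_6^8 + (1)·ω_6^12 + (0)·ω_6^16 + (1)·ω_6^20

X[4] = 5.0000-1.7321i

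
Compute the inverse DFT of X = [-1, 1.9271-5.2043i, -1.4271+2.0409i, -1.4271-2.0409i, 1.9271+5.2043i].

x[n] = (1/5) Σ(k=0 to 4) X[k] · e^(2πikn/5)

Computing each x[n]:
x[0] = 0
x[1] = 2
x[2] = 1
x[3] = -3
x[4] = -1

x = [0, 2, 1, -3, -1]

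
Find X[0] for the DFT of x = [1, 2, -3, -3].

X[0] = Σ(n=0 to 3) x[n] · ω_4^0 = Σ x[n]
= (1) + (2) + (-3) + (-3)

X[0] = -3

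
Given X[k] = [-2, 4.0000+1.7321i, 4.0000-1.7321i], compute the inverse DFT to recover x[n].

x[n] = (1/3) Σ(k=0 to 2) X[k] · e^(2πikn/3)

Computing each x[n]:
x[0] = 2
x[1] = -3
x[2] = -1

x = [2, -3, -1]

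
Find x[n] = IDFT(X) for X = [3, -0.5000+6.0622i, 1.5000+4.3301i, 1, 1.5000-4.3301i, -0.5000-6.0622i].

x[n] = (1/6) Σ(k=0 to 5) X[k] · e^(2πikn/6)

Computing each x[n]:
x[0] = 1
x[1] = -3
x[2] = 0
x[3] = 1
x[4] = 1
x[5] = 3

x = [1, -3, 0, 1, 1, 3]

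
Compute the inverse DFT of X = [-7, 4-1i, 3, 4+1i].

x[n] = (1/4) Σ(k=0 to 3) X[k] · e^(2πikn/4)

Computing each x[n]:
x[0] = 1
x[1] = -2
x[2] = -3
x[3] = -3

x = [1, -2, -3, -3]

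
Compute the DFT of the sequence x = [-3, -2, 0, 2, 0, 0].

X[k] = Σ(n=0 to 5) x[n] · ω_6^(nk)
where ω_6 = e^(-2πi/6)

Computing each X[k]:
X[0] = -3
X[1] = -6.0000+1.7321i
X[2] = 1.7321i
X[3] = -3
X[4] = -1.7321i
X[5] = -6.0000-1.7321i

X = [-3, -6.0000+1.7321i, 1.7321i, -3, -1.7321i, -6.0000-1.7321i]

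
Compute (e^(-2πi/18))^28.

Since ω_18^18 = 1, powers reduce modulo 18.
28 mod 18 = 10
So ω_18^28 = ω_18^10 = e^(-2πi·10/18)

ω_18^28 = ω_18^10 = -0.9397+0.3420i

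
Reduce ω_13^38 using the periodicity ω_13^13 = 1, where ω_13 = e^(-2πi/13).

Since ω_13^13 = 1, powers reduce modulo 13.
38 mod 13 = 12
So ω_13^38 = ω_13^12 = e^(-2πi·12/13)

ω_13^38 = ω_13^12 = 0.8855+0.4647i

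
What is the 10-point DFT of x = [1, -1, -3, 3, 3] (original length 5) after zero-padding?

Original 5-point DFT: [3, 1.6180+7.3309i, -0.6180-3.3552i, -0.6180+3.3552i, 1.6180-7.3309i]
Zero-padded 10-point DFT provides frequency interpolation.

DFT_10([x, 0, ...]) = [3, -4.0902-1.1756i, 1.6180+7.3309i, 7.0902-1.9021i, -0.6180-3.3552i, -1, -0.6180+3.3552i, 7.0902+1.9021i, 1.6180-7.3309i, -4.0902+1.1756i]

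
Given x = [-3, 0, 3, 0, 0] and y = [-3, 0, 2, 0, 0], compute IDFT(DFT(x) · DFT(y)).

(x ⊛ y)[n] = Σ(m=0 to 4) x[m] · y[(n-m) mod 5]

Computing each output sample:
(x ⊛ y)[0] = 9
(x ⊛ y)[1] = 0
(x ⊛ y)[2] = -15
(x ⊛ y)[3] = 0
(x ⊛ y)[4] = 6

x ⊛ y = [9, 0, -15, 0, 6]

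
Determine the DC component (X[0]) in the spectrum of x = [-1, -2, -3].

X[0] = Σ(n=0 to 2) x[n] · ω_3^0 = Σ x[n]
= (-1) + (-2) + (-3)

X[0] = -6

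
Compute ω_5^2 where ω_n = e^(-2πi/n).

ω_5^2 = e^(-2πi·2/5)
= cos(-2π·2/5) + i·sin(-2π·2/5)
= cos(-4π/5) + i·sin(-4π/5)

ω_5^2 = cos(-4π/5) + i·sin(-4π/5) = -0.8090-0.5878i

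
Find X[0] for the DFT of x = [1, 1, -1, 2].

X[0] = Σ(n=0 to 3) x[n] · ω_4^0 = Σ x[n]
= (1) + (1) + (-1) + (2)

X[0] = 3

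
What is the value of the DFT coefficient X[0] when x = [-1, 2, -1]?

X[0] = Σ(n=0 to 2) x[n] · ω_3^0 = Σ x[n]
= (-1) + (2) + (-1)

X[0] = 0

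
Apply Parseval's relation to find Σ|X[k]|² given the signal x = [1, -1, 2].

Parseval: Σ|x[n]|² = (1/N)Σ|X[k]|², so Σ|X[k]|² = N·Σ|x[n]|² = 3·6.0000

Σ|X[k]|² = N·Σ|x[n]|² = 3·6.0000 = 18.0000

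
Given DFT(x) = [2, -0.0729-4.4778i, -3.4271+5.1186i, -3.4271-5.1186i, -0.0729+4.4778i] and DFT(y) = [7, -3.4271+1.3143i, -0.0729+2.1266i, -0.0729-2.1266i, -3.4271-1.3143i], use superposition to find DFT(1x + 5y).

By linearity: DFT(1x + 5y) = 1·DFT(x) + 5·DFT(y)
= 1·[2, -0.0729-4.4778i, -3.4271+5.1186i, -3.4271-5.1186i, -0.0729+4.4778i] + 5·[7, -3.4271+1.3143i, -0.0729+2.1266i, -0.0729-2.1266i, -3.4271-1.3143i]

Computing element-wise:
Z[0] = 1·(2) + 5·(7) = 37
Z[1] = 1·(-0.0729-4.4778i) + 5·(-3.4271+1.3143i) = -17.2084+2.0937i
Z[2] = 1·(-3.4271+5.1186i) + 5·(-0.0729+2.1266i) = -3.7916+15.7516i
Z[3] = 1·(-3.4271-5.1186i) + 5·(-0.0729-2.1266i) = -3.7916-15.7516i
Z[4] = 1·(-0.0729+4.4778i) + 5·(-3.4271-1.3143i) = -17.2084-2.0937i

DFT(1x + 5y) = 1·X + 5·Y = [37, -17.2084+2.0937i, -3.7916+15.7516i, -3.7916-15.7516i, -17.2084-2.0937i]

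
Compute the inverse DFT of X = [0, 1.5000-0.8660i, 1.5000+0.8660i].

x[n] = (1/3) Σ(k=0 to 2) X[k] · e^(2πikn/3)

Computing each x[n]:
x[0] = 1
x[1] = 0
x[2] = -1

x = [1, 0, -1]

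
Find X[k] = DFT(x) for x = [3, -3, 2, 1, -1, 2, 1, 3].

X[k] = Σ(n=0 to 7) x[n] · ω_8^(nk)
where ω_8 = e^(-2πi/8)

Computing each X[k]:
X[0] = 8
X[1] = 1.8787+3.9497i
X[2] = -1+5i
X[3] = 6.1213+5.9497i
X[4] = 2
X[5] = 6.1213-5.9497i
X[6] = -1-5i
X[7] = 1.8787-3.9497i

X = [8, 1.8787+3.9497i, -1+5i, 6.1213+5.9497i, 2, 6.1213-5.9497i, -1-5i, 1.8787-3.9497i]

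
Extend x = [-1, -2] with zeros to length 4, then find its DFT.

Original 2-point DFT: [-3, 1]
Zero-padded 4-point DFT provides frequency interpolation.

DFT_4([x, 0, ...]) = [-3, -1+2i, 1, -1-2i]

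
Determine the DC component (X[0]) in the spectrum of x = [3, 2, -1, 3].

X[0] = Σ(n=0 to 3) x[n] · ω_4^0 = Σ x[n]
= (3) + (2) + (-1) + (3)

X[0] = 7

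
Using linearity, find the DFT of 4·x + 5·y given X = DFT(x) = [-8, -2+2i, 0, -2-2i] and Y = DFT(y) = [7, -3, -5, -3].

By linearity: DFT(4x + 5y) = 4·DFT(x) + 5·DFT(y)
= 4·[-8, -2+2i, 0, -2-2i] + 5·[7, -3, -5, -3]

Computing element-wise:
Z[0] = 4·(-8) + 5·(7) = 3
Z[1] = 4·(-2+2i) + 5·(-3) = -23+8i
Z[2] = 4·(0) + 5·(-5) = -25
Z[3] = 4·(-2-2i) + 5·(-3) = -23-8i

DFT(4x + 5y) = 4·X + 5·Y = [3, -23+8i, -25, -23-8i]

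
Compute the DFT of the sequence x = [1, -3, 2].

X[k] = Σ(n=0 to 2) x[n] · ω_3^(nk)
where ω_3 = e^(-2πi/3)

Computing each X[k]:
X[0] = 0
X[1] = 1.5000+4.3301i
X[2] = 1.5000-4.3301i

X = [0, 1.5000+4.3301i, 1.5000-4.3301i]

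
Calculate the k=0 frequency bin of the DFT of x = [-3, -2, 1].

X[0] = Σ(n=0 to 2) x[n] · ω_3^0 = Σ x[n]
= (-3) + (-2) + (1)

X[0] = -4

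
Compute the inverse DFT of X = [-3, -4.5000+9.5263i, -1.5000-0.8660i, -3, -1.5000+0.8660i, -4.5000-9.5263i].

x[n] = (1/6) Σ(k=0 to 5) X[k] · e^(2πikn/6)

Computing each x[n]:
x[0] = -3
x[1] = -3
x[2] = -3
x[3] = 1
x[4] = 3
x[5] = 2

x = [-3, -3, -3, 1, 3, 2]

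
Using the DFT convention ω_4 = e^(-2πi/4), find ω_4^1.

ω_4^1 = e^(-2πi·1/4)
= cos(-2π·1/4) + i·sin(-2π·1/4)
= cos(-2π/4) + i·sin(-2π/4)

ω_4^1 = cos(-2π/4) + i·sin(-2π/4) = -1i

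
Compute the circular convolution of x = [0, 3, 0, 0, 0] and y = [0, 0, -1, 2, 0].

(x ⊛ y)[n] = Σ(m=0 to 4) x[m] · y[(n-m) mod 5]

Computing each output sample:
(x ⊛ y)[0] = 0
(x ⊛ y)[1] = 0
(x ⊛ y)[2] = 0
(x ⊛ y)[3] = -3
(x ⊛ y)[4] = 6

x ⊛ y = [0, 0, 0, -3, 6]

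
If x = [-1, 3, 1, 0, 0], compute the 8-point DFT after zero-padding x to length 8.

Original 5-point DFT: [3, -0.8820-3.4410i, -3.1180-0.8123i, -3.1180+0.8123i, -0.8820+3.4410i]
Zero-padded 8-point DFT provides frequency interpolation.

DFT_8([x, 0, ...]) = [3, 1.1213-3.1213i, -2-3i, -3.1213-1.1213i, -3, -3.1213+1.1213i, -2+3i, 1.1213+3.1213i]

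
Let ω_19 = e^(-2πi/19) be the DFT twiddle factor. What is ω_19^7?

ω_19^7 = e^(-2πi·7/19)
= cos(-2π·7/19) + i·sin(-2π·7/19)
= cos(-14π/19) + i·sin(-14π/19)

ω_19^7 = cos(-14π/19) + i·sin(-14π/19) = -0.6773-0.7357i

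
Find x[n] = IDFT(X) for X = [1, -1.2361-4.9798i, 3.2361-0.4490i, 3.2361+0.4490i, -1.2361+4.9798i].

x[n] = (1/5) Σ(k=0 to 4) X[k] · e^(2πikn/5)

Computing each x[n]:
x[0] = 1
x[1] = 1
x[2] = 2
x[3] = 0
x[4] = -3

x = [1, 1, 2, 0, -3]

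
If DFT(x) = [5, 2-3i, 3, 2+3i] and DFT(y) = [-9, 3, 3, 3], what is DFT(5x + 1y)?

By linearity: DFT(5x + 1y) = 5·DFT(x) + 1·DFT(y)
= 5·[5, 2-3i, 3, 2+3i] + 1·[-9, 3, 3, 3]

Computing element-wise:
Z[0] = 5·(5) + 1·(-9) = 16
Z[1] = 5·(2-3i) + 1·(3) = 13-15i
Z[2] = 5·(3) + 1·(3) = 18
Z[3] = 5·(2+3i) + 1·(3) = 13+15i

DFT(5x + 1y) = 5·X + 1·Y = [16, 13-15i, 18, 13+15i]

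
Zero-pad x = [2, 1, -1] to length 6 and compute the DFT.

Original 3-point DFT: [2, 2.0000-1.7321i, 2.0000+1.7321i]
Zero-padded 6-point DFT provides frequency interpolation.

DFT_6([x, 0, ...]) = [2, 3, 2.0000-1.7321i, 0, 2.0000+1.7321i, 3]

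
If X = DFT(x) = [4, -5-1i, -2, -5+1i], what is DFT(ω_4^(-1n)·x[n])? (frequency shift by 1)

Modulation property: DFT(ω_4^(-1n)·x[n]) = X[(k-1) mod 4], so circularly shift X by 1 positions.

X[k-1] = [-5+1i, 4, -5-1i, -2]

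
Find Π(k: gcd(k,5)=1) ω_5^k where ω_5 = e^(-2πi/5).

The primitive 5th roots of unity are ω_5^k for k coprime to 5: k ∈ {1, 2, 3, 4}
Their product equals the constant term of the cyclotomic polynomial Φ_5(x) up to sign.
For n ≥ 3, the product of all primitive nth roots of unity is 1. (For n=1 it is 1; for n=2 it is -1.)

1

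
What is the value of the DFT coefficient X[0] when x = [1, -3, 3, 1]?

X[0] = Σ(n=0 to 3) x[n] · ω_4^0 = Σ x[n]
= (1) + (-3) + (3) + (1)

X[0] = 2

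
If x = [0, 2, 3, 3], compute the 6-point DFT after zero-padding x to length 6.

Original 4-point DFT: [8, -3+1i, -2, -3-1i]
Zero-padded 6-point DFT provides frequency interpolation.

DFT_6([x, 0, ...]) = [8, -3.5000-4.3301i, 0.5000+0.8660i, -2, 0.5000-0.8660i, -3.5000+4.3301i]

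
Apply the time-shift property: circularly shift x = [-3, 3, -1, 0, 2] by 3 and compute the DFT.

Time shift by 3: X_shifted[k] = ω_5^(3k) · X[k]
Shifted x = [-1, 0, 2, -3, 3]

DFT(x[n-3]) = [1, 0.7361-0.0858i, -3.7361+6.5186i, -3.7361-6.5186i, 0.7361+0.0858i]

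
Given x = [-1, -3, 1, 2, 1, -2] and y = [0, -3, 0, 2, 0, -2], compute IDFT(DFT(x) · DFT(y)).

(x ⊛ y)[n] = Σ(m=0 to 5) x[m] · y[(n-m) mod 6]

Computing each output sample:
(x ⊛ y)[0] = 16
(x ⊛ y)[1] = 3
(x ⊛ y)[2] = 1
(x ⊛ y)[3] = -7
(x ⊛ y)[4] = -8
(x ⊛ y)[5] = 1

x ⊛ y = [16, 3, 1, -7, -8, 1]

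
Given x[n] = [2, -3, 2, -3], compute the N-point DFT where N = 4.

X[k] = Σ(n=0 to 3) x[n] · ω_4^(nk)
where ω_4 = e^(-2πi/4)

Computing each X[k]:
X[0] = -2
X[1] = 0
X[2] = 10
X[3] = 0

X = [-2, 0, 10, 0]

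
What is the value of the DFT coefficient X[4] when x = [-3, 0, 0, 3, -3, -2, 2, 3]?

X[4] = Σ(n=0 to 7) x[n] · ω_8^(4n) where ω_8 = e^(-2πi/8)
= (-3)·ω_8^0 + (0)·ω_8^4 + (0)·ω_8^8 + (3)·ω_8^12 + (-3)·ω_8^16 + (-2)·ω_8^20 + (2)·ω_8^24 + (3)·ω_8^28

X[4] = -8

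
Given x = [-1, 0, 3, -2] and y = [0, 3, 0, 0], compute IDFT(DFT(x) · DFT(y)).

(x ⊛ y)[n] = Σ(m=0 to 3) x[m] · y[(n-m) mod 4]

Computing each output sample:
(x ⊛ y)[0] = -6
(x ⊛ y)[1] = -3
(x ⊛ y)[2] = 0
(x ⊛ y)[3] = 9

x ⊛ y = [-6, -3, 0, 9]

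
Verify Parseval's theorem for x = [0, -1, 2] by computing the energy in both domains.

Time domain:
Σ|x[n]|² = |0|² + |-1|² + |2|² = 5.0000

Frequency domain:
(1/3)Σ|X[k]|² = (1/3)(|1|² + |-0.5000+2.5981i|² + |-0.5000-2.5981i|²) = (1/3)·15.0000 = 5.0000

Both sides agree, confirming Parseval's theorem.

Σ|x[n]|² = (1/N)Σ|X[k]|² = 5.0000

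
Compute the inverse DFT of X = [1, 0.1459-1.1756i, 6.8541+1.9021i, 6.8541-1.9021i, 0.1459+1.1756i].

x[n] = (1/5) Σ(k=0 to 4) X[k] · e^(2πikn/5)

Computing each x[n]:
x[0] = 3
x[1] = -2
x[2] = 2
x[3] = 0
x[4] = -2

x = [3, -2, 2, 0, -2]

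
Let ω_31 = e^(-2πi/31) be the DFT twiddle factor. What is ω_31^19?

ω_31^19 = e^(-2πi·19/31)
= cos(-2π·19/31) + i·sin(-2π·19/31)
= cos(-38π/31) + i·sin(-38π/31)

ω_31^19 = cos(-38π/31) + i·sin(-38π/31) = -0.7588+0.6514i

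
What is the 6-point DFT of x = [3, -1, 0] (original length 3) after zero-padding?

Original 3-point DFT: [2, 3.5000+0.8660i, 3.5000-0.8660i]
Zero-padded 6-point DFT provides frequency interpolation.

DFT_6([x, 0, ...]) = [2, 2.5000+0.8660i, 3.5000+0.8660i, 4, 3.5000-0.8660i, 2.5000-0.8660i]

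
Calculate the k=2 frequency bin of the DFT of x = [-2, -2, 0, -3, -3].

X[2] = Σ(n=0 to 4) x[n] · ω_5^(2n) where ω_5 = e^(-2πi/5)
= (-2)·ω_5^0 + (-2)·ω_5^2 + (0)·ω_5^4 + (-3)·ω_5^6 + (-3)·ω_5^8

X[2] = 1.1180+2.2654i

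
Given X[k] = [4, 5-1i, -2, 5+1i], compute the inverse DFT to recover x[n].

x[n] = (1/4) Σ(k=0 to 3) X[k] · e^(2πikn/4)

Computing each x[n]:
x[0] = 3
x[1] = 2
x[2] = -2
x[3] = 1

x = [3, 2, -2, 1]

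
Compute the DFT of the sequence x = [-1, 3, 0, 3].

X[k] = Σ(n=0 to 3) x[n] · ω_4^(nk)
where ω_4 = e^(-2πi/4)

Computing each X[k]:
X[0] = 5
X[1] = -1
X[2] = -7
X[3] = -1

X = [5, -1, -7, -1]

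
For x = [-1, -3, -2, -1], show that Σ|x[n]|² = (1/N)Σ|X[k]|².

Time domain:
Σ|x[n]|² = |-1|² + |-3|² + |-2|² + |-1|² = 15.0000

Frequency domain:
(1/4)Σ|X[k]|² = (1/4)(|-7|² + |1+2i|² + |1|² + |1-2i|²) = (1/4)·60.0000 = 15.0000

Both sides agree, confirming Parseval's theorem.

Σ|x[n]|² = (1/N)Σ|X[k]|² = 15.0000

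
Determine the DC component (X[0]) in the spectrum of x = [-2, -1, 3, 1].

X[0] = Σ(n=0 to 3) x[n] · ω_4^0 = Σ x[n]
= (-2) + (-1) + (3) + (1)

X[0] = 1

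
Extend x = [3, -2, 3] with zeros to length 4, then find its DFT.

Original 3-point DFT: [4, 2.5000+4.3301i, 2.5000-4.3301i]
Zero-padded 4-point DFT provides frequency interpolation.

DFT_4([x, 0, ...]) = [4, 2i, 8, -2i]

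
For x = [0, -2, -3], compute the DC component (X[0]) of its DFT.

X[0] = Σ(n=0 to 2) x[n] · ω_3^0 = Σ x[n]
= (0) + (-2) + (-3)

X[0] = -5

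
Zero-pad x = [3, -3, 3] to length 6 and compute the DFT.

Original 3-point DFT: [3, 3.0000+5.1962i, 3.0000-5.1962i]
Zero-padded 6-point DFT provides frequency interpolation.

DFT_6([x, 0, ...]) = [3, 0, 3.0000+5.1962i, 9, 3.0000-5.1962i, 0]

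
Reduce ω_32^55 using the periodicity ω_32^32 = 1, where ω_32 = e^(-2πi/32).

Since ω_32^32 = 1, powers reduce modulo 32.
55 mod 32 = 23
So ω_32^55 = ω_32^23 = e^(-2πi·23/32)

ω_32^55 = ω_32^23 = -0.1951+0.9808i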